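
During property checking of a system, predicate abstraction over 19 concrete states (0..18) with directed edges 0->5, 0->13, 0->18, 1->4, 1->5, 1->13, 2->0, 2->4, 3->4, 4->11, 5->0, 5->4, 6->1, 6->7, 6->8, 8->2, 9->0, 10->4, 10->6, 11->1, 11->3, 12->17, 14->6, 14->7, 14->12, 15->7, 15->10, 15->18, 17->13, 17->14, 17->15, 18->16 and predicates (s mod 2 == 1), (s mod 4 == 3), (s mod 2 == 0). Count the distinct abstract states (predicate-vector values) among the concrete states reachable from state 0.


BFS from 0:
Concrete reachable: {0, 1, 3, 4, 5, 11, 13, 16, 18}
Abstract via predicates (s mod 2 == 1), (s mod 4 == 3), (s mod 2 == 0):
  (0,0,1) <- {0, 4, 16, 18}
  (1,0,0) <- {1, 5, 13}
  (1,1,0) <- {3, 11}
Distinct abstract states = 3

3


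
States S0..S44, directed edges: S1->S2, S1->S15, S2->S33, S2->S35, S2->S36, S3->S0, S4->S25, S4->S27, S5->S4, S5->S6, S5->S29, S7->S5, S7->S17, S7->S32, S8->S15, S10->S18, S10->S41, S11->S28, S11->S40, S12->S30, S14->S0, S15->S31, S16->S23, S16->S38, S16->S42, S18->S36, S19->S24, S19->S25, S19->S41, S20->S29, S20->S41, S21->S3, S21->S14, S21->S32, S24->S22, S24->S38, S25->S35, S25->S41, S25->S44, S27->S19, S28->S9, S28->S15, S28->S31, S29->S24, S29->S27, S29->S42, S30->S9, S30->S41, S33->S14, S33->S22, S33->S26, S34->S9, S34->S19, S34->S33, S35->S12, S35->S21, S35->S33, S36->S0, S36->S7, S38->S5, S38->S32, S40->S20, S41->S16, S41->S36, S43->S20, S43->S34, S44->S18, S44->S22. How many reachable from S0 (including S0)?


BFS from S0:
  layer 0: {S0}
Reachable set: {S0}
Count = 1

1


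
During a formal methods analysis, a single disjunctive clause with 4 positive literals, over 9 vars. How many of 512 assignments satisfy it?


Step 1: Total=2^9=512
Step 2: Unsat when all 4 false: 2^5=32
Step 3: Sat=512-32=480

480


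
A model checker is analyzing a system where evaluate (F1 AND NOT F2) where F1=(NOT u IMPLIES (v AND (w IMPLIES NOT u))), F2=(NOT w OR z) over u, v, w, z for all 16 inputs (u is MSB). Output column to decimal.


F1 = (NOT u IMPLIES (v AND (w IMPLIES NOT u)))
F2 = (NOT w OR z)
Counterexample to F1=>F2 is where F1=1 and F2=0.
Evaluate each row (bits = u,v,w,z, MSB first):
  row 0 [0000]: F1=0 F2=1 -> F1&~F2 -> 0
  row 1 [0001]: F1=0 F2=1 -> F1&~F2 -> 0
  row 2 [0010]: F1=0 F2=0 -> F1&~F2 -> 0
  row 3 [0011]: F1=0 F2=1 -> F1&~F2 -> 0
  row 4 [0100]: F1=1 F2=1 -> F1&~F2 -> 0
  row 5 [0101]: F1=1 F2=1 -> F1&~F2 -> 0
  row 6 [0110]: F1=1 F2=0 -> F1&~F2 -> 1
  row 7 [0111]: F1=1 F2=1 -> F1&~F2 -> 0
  row 8 [1000]: F1=1 F2=1 -> F1&~F2 -> 0
  row 9 [1001]: F1=1 F2=1 -> F1&~F2 -> 0
  row 10 [1010]: F1=1 F2=0 -> F1&~F2 -> 1
  row 11 [1011]: F1=1 F2=1 -> F1&~F2 -> 0
  row 12 [1100]: F1=1 F2=1 -> F1&~F2 -> 0
  row 13 [1101]: F1=1 F2=1 -> F1&~F2 -> 0
  row 14 [1110]: F1=1 F2=0 -> F1&~F2 -> 1
  row 15 [1111]: F1=1 F2=1 -> F1&~F2 -> 0
Full result column, 4 rows per line (u,v fixed per line; w,z runs 00..11 left to right):
  rows 0-3 [u,v=00]: 0000  = hex 0
  rows 4-7 [u,v=01]: 0010  = hex 2
  rows 8-11 [u,v=10]: 0010  = hex 2
  rows 12-15 [u,v=11]: 0010  = hex 2
Counterexample vector (row 0 .. row 15) = 0000001000100010
Output column grouped in 4s = 0000 0010 0010 0010 = 0x0222
Convert to decimal digit by digit (value = value*16 + digit):
  0 -> 0
  0*16 + 2 = 2
  2*16 + 2 = 34
  34*16 + 2 = 546
Decimal = 546

546


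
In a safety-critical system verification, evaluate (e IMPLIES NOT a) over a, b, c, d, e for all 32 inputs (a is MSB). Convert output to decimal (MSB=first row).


Formula: (e IMPLIES NOT a) over a, b, c, d, e (32 rows)
Evaluate each row (bits = a,b,c,d,e, MSB first):
  row 0 [00000]: (0 IMPLIES NOT 0) -> 1
  row 1 [00001]: (1 IMPLIES NOT 0) -> 1
  row 2 [00010]: (0 IMPLIES NOT 0) -> 1
  row 3 [00011]: (1 IMPLIES NOT 0) -> 1
  row 4 [00100]: (0 IMPLIES NOT 0) -> 1
  row 5 [00101]: (1 IMPLIES NOT 0) -> 1
  row 6 [00110]: (0 IMPLIES NOT 0) -> 1
  row 7 [00111]: (1 IMPLIES NOT 0) -> 1
  row 8 [01000]: (0 IMPLIES NOT 0) -> 1
  row 9 [01001]: (1 IMPLIES NOT 0) -> 1
  row 10 [01010]: (0 IMPLIES NOT 0) -> 1
  row 11 [01011]: (1 IMPLIES NOT 0) -> 1
  row 12 [01100]: (0 IMPLIES NOT 0) -> 1
  row 13 [01101]: (1 IMPLIES NOT 0) -> 1
  row 14 [01110]: (0 IMPLIES NOT 0) -> 1
  row 15 [01111]: (1 IMPLIES NOT 0) -> 1
  row 16 [10000]: (0 IMPLIES NOT 1) -> 1
  row 17 [10001]: (1 IMPLIES NOT 1) -> 0
  row 18 [10010]: (0 IMPLIES NOT 1) -> 1
  row 19 [10011]: (1 IMPLIES NOT 1) -> 0
  row 20 [10100]: (0 IMPLIES NOT 1) -> 1
  row 21 [10101]: (1 IMPLIES NOT 1) -> 0
  row 22 [10110]: (0 IMPLIES NOT 1) -> 1
  row 23 [10111]: (1 IMPLIES NOT 1) -> 0
  row 24 [11000]: (0 IMPLIES NOT 1) -> 1
  row 25 [11001]: (1 IMPLIES NOT 1) -> 0
  row 26 [11010]: (0 IMPLIES NOT 1) -> 1
  row 27 [11011]: (1 IMPLIES NOT 1) -> 0
  row 28 [11100]: (0 IMPLIES NOT 1) -> 1
  row 29 [11101]: (1 IMPLIES NOT 1) -> 0
  row 30 [11110]: (0 IMPLIES NOT 1) -> 1
  row 31 [11111]: (1 IMPLIES NOT 1) -> 0
Full result column, 4 rows per line (a,b,c fixed per line; d,e runs 00..11 left to right):
  rows 0-3 [a,b,c=000]: 1111  = hex F
  rows 4-7 [a,b,c=001]: 1111  = hex F
  rows 8-11 [a,b,c=010]: 1111  = hex F
  rows 12-15 [a,b,c=011]: 1111  = hex F
  rows 16-19 [a,b,c=100]: 1010  = hex A
  rows 20-23 [a,b,c=101]: 1010  = hex A
  rows 24-27 [a,b,c=110]: 1010  = hex A
  rows 28-31 [a,b,c=111]: 1010  = hex A
Output column (row 0 .. row 31) = 11111111111111111010101010101010
Output column grouped in 4s = 1111 1111 1111 1111 1010 1010 1010 1010 = 0xFFFFAAAA
Convert to decimal digit by digit (value = value*16 + digit):
  F -> 15
  15*16 + 15 (F) = 255
  255*16 + 15 (F) = 4095
  4095*16 + 15 (F) = 65535
  65535*16 + 10 (A) = 1048570
  1048570*16 + 10 (A) = 16777130
  16777130*16 + 10 (A) = 268434090
  268434090*16 + 10 (A) = 4294945450
Decimal = 4294945450

4294945450


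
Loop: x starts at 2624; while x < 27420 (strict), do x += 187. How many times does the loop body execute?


Step 1: x goes from 2624 toward 27420 by 187; the body runs while x<27420, so iterations = ceil((bound-start)/step)
Step 2: Distance=24796
Step 3: ceil(24796/187)=133

133


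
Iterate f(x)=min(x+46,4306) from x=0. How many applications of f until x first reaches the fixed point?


Step 1: x=0, cap=4306, increment=46
Step 2: x grows by 46 each step until capped at 4306; fixed point is x=4306
Step 3: iterations = ceil(4306/46) = 94

94


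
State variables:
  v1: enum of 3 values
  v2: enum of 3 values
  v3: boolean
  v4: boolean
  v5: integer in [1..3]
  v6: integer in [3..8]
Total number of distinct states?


State space = product of domain sizes of all variables.
Domain sizes:
  v1 (enum of 3 values): 3
  v2 (enum of 3 values): 3
  v3 (boolean): 2
  v4 (boolean): 2
  v5 (integer in [1..3]): 3
  v6 (integer in [3..8]): 6
Product = 3 * 3 * 2 * 2 * 3 * 6 = 648

648


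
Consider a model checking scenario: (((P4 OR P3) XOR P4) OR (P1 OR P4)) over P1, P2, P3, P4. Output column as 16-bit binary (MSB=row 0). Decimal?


Formula: (((P4 OR P3) XOR P4) OR (P1 OR P4)) over P1, P2, P3, P4 (16 rows)
Evaluate each row (bits = P1,P2,P3,P4, MSB first):
  row 0 [0000]: (((0 OR 0) XOR 0) OR (0 OR 0)) -> 0
  row 1 [0001]: (((1 OR 0) XOR 1) OR (0 OR 1)) -> 1
  row 2 [0010]: (((0 OR 1) XOR 0) OR (0 OR 0)) -> 1
  row 3 [0011]: (((1 OR 1) XOR 1) OR (0 OR 1)) -> 1
  row 4 [0100]: (((0 OR 0) XOR 0) OR (0 OR 0)) -> 0
  row 5 [0101]: (((1 OR 0) XOR 1) OR (0 OR 1)) -> 1
  row 6 [0110]: (((0 OR 1) XOR 0) OR (0 OR 0)) -> 1
  row 7 [0111]: (((1 OR 1) XOR 1) OR (0 OR 1)) -> 1
  row 8 [1000]: (((0 OR 0) XOR 0) OR (1 OR 0)) -> 1
  row 9 [1001]: (((1 OR 0) XOR 1) OR (1 OR 1)) -> 1
  row 10 [1010]: (((0 OR 1) XOR 0) OR (1 OR 0)) -> 1
  row 11 [1011]: (((1 OR 1) XOR 1) OR (1 OR 1)) -> 1
  row 12 [1100]: (((0 OR 0) XOR 0) OR (1 OR 0)) -> 1
  row 13 [1101]: (((1 OR 0) XOR 1) OR (1 OR 1)) -> 1
  row 14 [1110]: (((0 OR 1) XOR 0) OR (1 OR 0)) -> 1
  row 15 [1111]: (((1 OR 1) XOR 1) OR (1 OR 1)) -> 1
Full result column, 4 rows per line (P1,P2 fixed per line; P3,P4 runs 00..11 left to right):
  rows 0-3 [P1,P2=00]: 0111  = hex 7
  rows 4-7 [P1,P2=01]: 0111  = hex 7
  rows 8-11 [P1,P2=10]: 1111  = hex F
  rows 12-15 [P1,P2=11]: 1111  = hex F
Output column (row 0 .. row 15) = 0111011111111111
Output column grouped in 4s = 0111 0111 1111 1111 = 0x77FF
Convert to decimal digit by digit (value = value*16 + digit):
  7 -> 7
  7*16 + 7 = 119
  119*16 + 15 (F) = 1919
  1919*16 + 15 (F) = 30719
Decimal = 30719

30719


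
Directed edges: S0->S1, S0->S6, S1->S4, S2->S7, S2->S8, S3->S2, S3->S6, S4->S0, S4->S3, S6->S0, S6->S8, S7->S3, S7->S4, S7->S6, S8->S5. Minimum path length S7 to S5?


BFS layer-by-layer from S7:
  dist 0: {S7}
  dist 1: {S3, S4, S6}
  dist 2: {S0, S2, S8}
  dist 3: {S1, S5}
  -> S5 reached at distance 3
Shortest path length = 3

3


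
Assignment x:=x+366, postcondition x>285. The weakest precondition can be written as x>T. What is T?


Formula: wp(x:=E, P) = P[E/x] (substitute E for x in postcondition)
Step 1: Postcondition: x>285
Step 2: Substitute x+366 for x: x+366>285
Step 3: Solve for x: x > 285-366 = -81

-81


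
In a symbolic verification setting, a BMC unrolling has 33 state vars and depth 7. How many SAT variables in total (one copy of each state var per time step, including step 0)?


BMC unrolls to depth k, creating one copy of each state var for steps 0..k.
Step count = 7 + 1 = 8 (steps 0 through 7)
Vars per step = 33
Total = 33 * 8 = 264

264


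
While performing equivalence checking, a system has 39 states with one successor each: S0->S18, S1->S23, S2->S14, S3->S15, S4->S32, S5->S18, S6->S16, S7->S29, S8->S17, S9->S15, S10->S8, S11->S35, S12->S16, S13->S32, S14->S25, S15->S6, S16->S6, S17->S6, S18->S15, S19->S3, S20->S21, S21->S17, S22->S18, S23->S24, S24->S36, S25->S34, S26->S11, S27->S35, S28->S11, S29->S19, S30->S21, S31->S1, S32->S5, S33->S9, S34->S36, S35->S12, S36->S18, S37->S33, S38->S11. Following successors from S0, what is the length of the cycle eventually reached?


Trace from S0 until a state repeats:
  S0 -> S18 -> S15 -> S6 -> S16 -> S6
S6 first seen at step 3, revisited at step 5.
Cycle length = 5 - 3 = 2

2


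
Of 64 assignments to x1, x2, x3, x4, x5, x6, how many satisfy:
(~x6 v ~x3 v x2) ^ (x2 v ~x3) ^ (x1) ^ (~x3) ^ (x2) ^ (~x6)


CNF with 6 clauses over 6 vars (64 assignments).
An assignment satisfies CNF iff every clause has >=1 true literal.
Check each row (bits = x1,x2,x3,x4,x5,x6; clause T/F shown):
  row 0 [000000]: clauses=TTFTFT -> 0
  row 1 [000001]: clauses=TTFTFF -> 0
  row 2 [000010]: clauses=TTFTFT -> 0
  row 3 [000011]: clauses=TTFTFF -> 0
  row 4 [000100]: clauses=TTFTFT -> 0
  (every remaining row is evaluated the same way; all 64 results are listed next)
Full result column, 8 rows per line (x1,x2,x3 fixed per line; x4,x5,x6 runs 000..111 left to right):
  rows 0-7 [x1,x2,x3=000]: 00000000  (ones: 0)
  rows 8-15 [x1,x2,x3=001]: 00000000  (ones: 0)
  rows 16-23 [x1,x2,x3=010]: 00000000  (ones: 0)
  rows 24-31 [x1,x2,x3=011]: 00000000  (ones: 0)
  rows 32-39 [x1,x2,x3=100]: 00000000  (ones: 0)
  rows 40-47 [x1,x2,x3=101]: 00000000  (ones: 0)
  rows 48-55 [x1,x2,x3=110]: 10101010  (ones: 4)
  rows 56-63 [x1,x2,x3=111]: 00000000  (ones: 0)
Satisfying assignments = 0+0+0+0+0+0+4+0 = 4

4


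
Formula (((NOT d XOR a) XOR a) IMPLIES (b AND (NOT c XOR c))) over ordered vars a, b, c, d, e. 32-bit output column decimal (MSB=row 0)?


Formula: (((NOT d XOR a) XOR a) IMPLIES (b AND (NOT c XOR c))) over a, b, c, d, e (32 rows)
Evaluate each row (bits = a,b,c,d,e, MSB first):
  row 0 [00000]: (((NOT 0 XOR 0) XOR 0) IMPLIES (0 AND (NOT 0 XOR 0))) -> 0
  row 1 [00001]: (((NOT 0 XOR 0) XOR 0) IMPLIES (0 AND (NOT 0 XOR 0))) -> 0
  row 2 [00010]: (((NOT 1 XOR 0) XOR 0) IMPLIES (0 AND (NOT 0 XOR 0))) -> 1
  row 3 [00011]: (((NOT 1 XOR 0) XOR 0) IMPLIES (0 AND (NOT 0 XOR 0))) -> 1
  row 4 [00100]: (((NOT 0 XOR 0) XOR 0) IMPLIES (0 AND (NOT 1 XOR 1))) -> 0
  row 5 [00101]: (((NOT 0 XOR 0) XOR 0) IMPLIES (0 AND (NOT 1 XOR 1))) -> 0
  row 6 [00110]: (((NOT 1 XOR 0) XOR 0) IMPLIES (0 AND (NOT 1 XOR 1))) -> 1
  row 7 [00111]: (((NOT 1 XOR 0) XOR 0) IMPLIES (0 AND (NOT 1 XOR 1))) -> 1
  row 8 [01000]: (((NOT 0 XOR 0) XOR 0) IMPLIES (1 AND (NOT 0 XOR 0))) -> 1
  row 9 [01001]: (((NOT 0 XOR 0) XOR 0) IMPLIES (1 AND (NOT 0 XOR 0))) -> 1
  row 10 [01010]: (((NOT 1 XOR 0) XOR 0) IMPLIES (1 AND (NOT 0 XOR 0))) -> 1
  row 11 [01011]: (((NOT 1 XOR 0) XOR 0) IMPLIES (1 AND (NOT 0 XOR 0))) -> 1
  row 12 [01100]: (((NOT 0 XOR 0) XOR 0) IMPLIES (1 AND (NOT 1 XOR 1))) -> 1
  row 13 [01101]: (((NOT 0 XOR 0) XOR 0) IMPLIES (1 AND (NOT 1 XOR 1))) -> 1
  row 14 [01110]: (((NOT 1 XOR 0) XOR 0) IMPLIES (1 AND (NOT 1 XOR 1))) -> 1
  row 15 [01111]: (((NOT 1 XOR 0) XOR 0) IMPLIES (1 AND (NOT 1 XOR 1))) -> 1
  row 16 [10000]: (((NOT 0 XOR 1) XOR 1) IMPLIES (0 AND (NOT 0 XOR 0))) -> 0
  row 17 [10001]: (((NOT 0 XOR 1) XOR 1) IMPLIES (0 AND (NOT 0 XOR 0))) -> 0
  row 18 [10010]: (((NOT 1 XOR 1) XOR 1) IMPLIES (0 AND (NOT 0 XOR 0))) -> 1
  row 19 [10011]: (((NOT 1 XOR 1) XOR 1) IMPLIES (0 AND (NOT 0 XOR 0))) -> 1
  row 20 [10100]: (((NOT 0 XOR 1) XOR 1) IMPLIES (0 AND (NOT 1 XOR 1))) -> 0
  row 21 [10101]: (((NOT 0 XOR 1) XOR 1) IMPLIES (0 AND (NOT 1 XOR 1))) -> 0
  row 22 [10110]: (((NOT 1 XOR 1) XOR 1) IMPLIES (0 AND (NOT 1 XOR 1))) -> 1
  row 23 [10111]: (((NOT 1 XOR 1) XOR 1) IMPLIES (0 AND (NOT 1 XOR 1))) -> 1
  row 24 [11000]: (((NOT 0 XOR 1) XOR 1) IMPLIES (1 AND (NOT 0 XOR 0))) -> 1
  row 25 [11001]: (((NOT 0 XOR 1) XOR 1) IMPLIES (1 AND (NOT 0 XOR 0))) -> 1
  row 26 [11010]: (((NOT 1 XOR 1) XOR 1) IMPLIES (1 AND (NOT 0 XOR 0))) -> 1
  row 27 [11011]: (((NOT 1 XOR 1) XOR 1) IMPLIES (1 AND (NOT 0 XOR 0))) -> 1
  row 28 [11100]: (((NOT 0 XOR 1) XOR 1) IMPLIES (1 AND (NOT 1 XOR 1))) -> 1
  row 29 [11101]: (((NOT 0 XOR 1) XOR 1) IMPLIES (1 AND (NOT 1 XOR 1))) -> 1
  row 30 [11110]: (((NOT 1 XOR 1) XOR 1) IMPLIES (1 AND (NOT 1 XOR 1))) -> 1
  row 31 [11111]: (((NOT 1 XOR 1) XOR 1) IMPLIES (1 AND (NOT 1 XOR 1))) -> 1
Full result column, 4 rows per line (a,b,c fixed per line; d,e runs 00..11 left to right):
  rows 0-3 [a,b,c=000]: 0011  = hex 3
  rows 4-7 [a,b,c=001]: 0011  = hex 3
  rows 8-11 [a,b,c=010]: 1111  = hex F
  rows 12-15 [a,b,c=011]: 1111  = hex F
  rows 16-19 [a,b,c=100]: 0011  = hex 3
  rows 20-23 [a,b,c=101]: 0011  = hex 3
  rows 24-27 [a,b,c=110]: 1111  = hex F
  rows 28-31 [a,b,c=111]: 1111  = hex F
Output column (row 0 .. row 31) = 00110011111111110011001111111111
Output column grouped in 4s = 0011 0011 1111 1111 0011 0011 1111 1111 = 0x33FF33FF
Convert to decimal digit by digit (value = value*16 + digit):
  3 -> 3
  3*16 + 3 = 51
  51*16 + 15 (F) = 831
  831*16 + 15 (F) = 13311
  13311*16 + 3 = 212979
  212979*16 + 3 = 3407667
  3407667*16 + 15 (F) = 54522687
  54522687*16 + 15 (F) = 872363007
Decimal = 872363007

872363007


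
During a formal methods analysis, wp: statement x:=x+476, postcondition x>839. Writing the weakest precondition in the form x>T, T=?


Formula: wp(x:=E, P) = P[E/x] (substitute E for x in postcondition)
Step 1: Postcondition: x>839
Step 2: Substitute x+476 for x: x+476>839
Step 3: Solve for x: x > 839-476 = 363

363


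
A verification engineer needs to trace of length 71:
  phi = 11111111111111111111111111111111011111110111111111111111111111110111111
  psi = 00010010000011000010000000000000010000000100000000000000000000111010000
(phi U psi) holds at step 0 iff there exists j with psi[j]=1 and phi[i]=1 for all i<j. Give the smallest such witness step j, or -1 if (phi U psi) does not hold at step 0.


(phi U psi) at 0: need smallest j with psi[j]=1 and phi[i]=1 for all i in [0,j).
Scan from step 0:
  step 0: phi=1, psi=0 -> continue
  step 1: phi=1, psi=0 -> continue
  step 2: phi=1, psi=0 -> continue
  step 3: psi=1 and phi held for [0,3) -> witness found
Witness step = 3

3


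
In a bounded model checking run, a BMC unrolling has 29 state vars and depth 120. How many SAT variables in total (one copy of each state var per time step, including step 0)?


BMC unrolls to depth k, creating one copy of each state var for steps 0..k.
Step count = 120 + 1 = 121 (steps 0 through 120)
Vars per step = 29
Total = 29 * 121 = 3509

3509


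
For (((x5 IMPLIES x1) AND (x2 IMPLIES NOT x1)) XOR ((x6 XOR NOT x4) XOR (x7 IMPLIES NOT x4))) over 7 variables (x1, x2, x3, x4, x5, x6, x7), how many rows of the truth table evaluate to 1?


Formula: (((x5 IMPLIES x1) AND (x2 IMPLIES NOT x1)) XOR ((x6 XOR NOT x4) XOR (x7 IMPLIES NOT x4))) over 7 vars (128 rows)
Evaluate each row (x1, x2, x3, x4, x5, x6, x7 as bits, MSB first):
  row 0 [0000000]: (((0 IMPLIES 0) AND (0 IMPLIES NOT 0)) XOR ((0 XOR NOT 0) XOR (0 IMPLIES NOT 0))) -> 1
  row 1 [0000001]: (((0 IMPLIES 0) AND (0 IMPLIES NOT 0)) XOR ((0 XOR NOT 0) XOR (1 IMPLIES NOT 0))) -> 1
  row 2 [0000010]: (((0 IMPLIES 0) AND (0 IMPLIES NOT 0)) XOR ((1 XOR NOT 0) XOR (0 IMPLIES NOT 0))) -> 0
  row 3 [0000011]: (((0 IMPLIES 0) AND (0 IMPLIES NOT 0)) XOR ((1 XOR NOT 0) XOR (1 IMPLIES NOT 0))) -> 0
  row 4 [0000100]: (((1 IMPLIES 0) AND (0 IMPLIES NOT 0)) XOR ((0 XOR NOT 0) XOR (0 IMPLIES NOT 0))) -> 0
  (every remaining row is evaluated the same way; all 128 results are listed next)
Full result column, 8 rows per line (x1,x2,x3,x4 fixed per line; x5,x6,x7 runs 000..111 left to right):
  rows 0-7 [x1,x2,x3,x4=0000]: 11000011  (ones: 4)
  rows 8-15 [x1,x2,x3,x4=0001]: 01101001  (ones: 4)
  rows 16-23 [x1,x2,x3,x4=0010]: 11000011  (ones: 4)
  rows 24-31 [x1,x2,x3,x4=0011]: 01101001  (ones: 4)
  rows 32-39 [x1,x2,x3,x4=0100]: 11000011  (ones: 4)
  rows 40-47 [x1,x2,x3,x4=0101]: 01101001  (ones: 4)
  rows 48-55 [x1,x2,x3,x4=0110]: 11000011  (ones: 4)
  rows 56-63 [x1,x2,x3,x4=0111]: 01101001  (ones: 4)
  rows 64-71 [x1,x2,x3,x4=1000]: 11001100  (ones: 4)
  rows 72-79 [x1,x2,x3,x4=1001]: 01100110  (ones: 4)
  rows 80-87 [x1,x2,x3,x4=1010]: 11001100  (ones: 4)
  rows 88-95 [x1,x2,x3,x4=1011]: 01100110  (ones: 4)
  rows 96-103 [x1,x2,x3,x4=1100]: 00110011  (ones: 4)
  rows 104-111 [x1,x2,x3,x4=1101]: 10011001  (ones: 4)
  rows 112-119 [x1,x2,x3,x4=1110]: 00110011  (ones: 4)
  rows 120-127 [x1,x2,x3,x4=1111]: 10011001  (ones: 4)
Count of 1-rows = 4+4+4+4+4+4+4+4+4+4+4+4+4+4+4+4 = 64

64


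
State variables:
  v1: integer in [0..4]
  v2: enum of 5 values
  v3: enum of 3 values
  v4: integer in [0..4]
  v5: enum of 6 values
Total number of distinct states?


State space = product of domain sizes of all variables.
Domain sizes:
  v1 (integer in [0..4]): 5
  v2 (enum of 5 values): 5
  v3 (enum of 3 values): 3
  v4 (integer in [0..4]): 5
  v5 (enum of 6 values): 6
Product = 5 * 5 * 3 * 5 * 6 = 2250

2250


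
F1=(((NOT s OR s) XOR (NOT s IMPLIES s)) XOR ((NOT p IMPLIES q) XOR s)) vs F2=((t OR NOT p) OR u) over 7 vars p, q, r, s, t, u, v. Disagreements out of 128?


F1 = (((NOT s OR s) XOR (NOT s IMPLIES s)) XOR ((NOT p IMPLIES q) XOR s))
F2 = ((t OR NOT p) OR u)
Evaluate both on each of 128 rows (bits = p,q,r,s,t,u,v):
  row 0 [0000000]: F1=1 F2=1 -> 0
  row 1 [0000001]: F1=1 F2=1 -> 0
  row 2 [0000010]: F1=1 F2=1 -> 0
  row 3 [0000011]: F1=1 F2=1 -> 0
  row 4 [0000100]: F1=1 F2=1 -> 0
  (every remaining row is evaluated the same way; all 128 results are listed next)
Full result column, 8 rows per line (p,q,r,s fixed per line; t,u,v runs 000..111 left to right):
  rows 0-7 [p,q,r,s=0000]: 00000000  (ones: 0)
  rows 8-15 [p,q,r,s=0001]: 00000000  (ones: 0)
  rows 16-23 [p,q,r,s=0010]: 00000000  (ones: 0)
  rows 24-31 [p,q,r,s=0011]: 00000000  (ones: 0)
  rows 32-39 [p,q,r,s=0100]: 11111111  (ones: 8)
  rows 40-47 [p,q,r,s=0101]: 11111111  (ones: 8)
  rows 48-55 [p,q,r,s=0110]: 11111111  (ones: 8)
  rows 56-63 [p,q,r,s=0111]: 11111111  (ones: 8)
  rows 64-71 [p,q,r,s=1000]: 00111111  (ones: 6)
  rows 72-79 [p,q,r,s=1001]: 00111111  (ones: 6)
  rows 80-87 [p,q,r,s=1010]: 00111111  (ones: 6)
  rows 88-95 [p,q,r,s=1011]: 00111111  (ones: 6)
  rows 96-103 [p,q,r,s=1100]: 00111111  (ones: 6)
  rows 104-111 [p,q,r,s=1101]: 00111111  (ones: 6)
  rows 112-119 [p,q,r,s=1110]: 00111111  (ones: 6)
  rows 120-127 [p,q,r,s=1111]: 00111111  (ones: 6)
Disagreements = 0+0+0+0+8+8+8+8+6+6+6+6+6+6+6+6 = 80

80


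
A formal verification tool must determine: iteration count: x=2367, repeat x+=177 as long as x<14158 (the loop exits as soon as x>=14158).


Step 1: x goes from 2367 toward 14158 by 177; the body runs while x<14158, so iterations = ceil((bound-start)/step)
Step 2: Distance=11791
Step 3: ceil(11791/177)=67

67


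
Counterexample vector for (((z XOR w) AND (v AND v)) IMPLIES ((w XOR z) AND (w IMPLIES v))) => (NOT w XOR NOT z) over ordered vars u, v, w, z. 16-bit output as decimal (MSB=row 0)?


F1 = (((z XOR w) AND (v AND v)) IMPLIES ((w XOR z) AND (w IMPLIES v)))
F2 = (NOT w XOR NOT z)
Counterexample to F1=>F2 is where F1=1 and F2=0.
Evaluate each row (bits = u,v,w,z, MSB first):
  row 0 [0000]: F1=1 F2=0 -> F1&~F2 -> 1
  row 1 [0001]: F1=1 F2=1 -> F1&~F2 -> 0
  row 2 [0010]: F1=1 F2=1 -> F1&~F2 -> 0
  row 3 [0011]: F1=1 F2=0 -> F1&~F2 -> 1
  row 4 [0100]: F1=1 F2=0 -> F1&~F2 -> 1
  row 5 [0101]: F1=1 F2=1 -> F1&~F2 -> 0
  row 6 [0110]: F1=1 F2=1 -> F1&~F2 -> 0
  row 7 [0111]: F1=1 F2=0 -> F1&~F2 -> 1
  row 8 [1000]: F1=1 F2=0 -> F1&~F2 -> 1
  row 9 [1001]: F1=1 F2=1 -> F1&~F2 -> 0
  row 10 [1010]: F1=1 F2=1 -> F1&~F2 -> 0
  row 11 [1011]: F1=1 F2=0 -> F1&~F2 -> 1
  row 12 [1100]: F1=1 F2=0 -> F1&~F2 -> 1
  row 13 [1101]: F1=1 F2=1 -> F1&~F2 -> 0
  row 14 [1110]: F1=1 F2=1 -> F1&~F2 -> 0
  row 15 [1111]: F1=1 F2=0 -> F1&~F2 -> 1
Full result column, 4 rows per line (u,v fixed per line; w,z runs 00..11 left to right):
  rows 0-3 [u,v=00]: 1001  = hex 9
  rows 4-7 [u,v=01]: 1001  = hex 9
  rows 8-11 [u,v=10]: 1001  = hex 9
  rows 12-15 [u,v=11]: 1001  = hex 9
Counterexample vector (row 0 .. row 15) = 1001100110011001
Output column grouped in 4s = 1001 1001 1001 1001 = 0x9999
Convert to decimal digit by digit (value = value*16 + digit):
  9 -> 9
  9*16 + 9 = 153
  153*16 + 9 = 2457
  2457*16 + 9 = 39321
Decimal = 39321

39321


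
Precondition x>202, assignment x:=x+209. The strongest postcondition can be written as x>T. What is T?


Formula: sp(P, x:=E) = exists old_x. (x = E[old_x/x]) AND P[old_x/x] (old_x is the value of x before the assignment; eliminate old_x by solving x = E[old_x/x] for old_x)
Step 1: Precondition P: x>202, i.e. old_x > 202
Step 2: Assignment gives x = old_x + 209, so old_x = x - 209
Step 3: Substitute into P: x - 209 > 202
Step 4: Simplify: x > 202+209 = 411

411


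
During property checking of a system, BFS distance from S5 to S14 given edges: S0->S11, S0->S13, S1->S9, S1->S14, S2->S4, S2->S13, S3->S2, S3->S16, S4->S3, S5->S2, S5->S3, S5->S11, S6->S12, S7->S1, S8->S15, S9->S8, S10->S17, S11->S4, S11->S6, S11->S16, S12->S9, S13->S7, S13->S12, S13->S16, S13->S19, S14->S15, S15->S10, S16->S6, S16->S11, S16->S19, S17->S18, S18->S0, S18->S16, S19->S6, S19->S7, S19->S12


BFS layer-by-layer from S5:
  dist 0: {S5}
  dist 1: {S2, S3, S11}
  dist 2: {S4, S6, S13, S16}
  dist 3: {S7, S12, S19}
  dist 4: {S1, S9}
  dist 5: {S8, S14}
  -> S14 reached at distance 5
Shortest path length = 5

5


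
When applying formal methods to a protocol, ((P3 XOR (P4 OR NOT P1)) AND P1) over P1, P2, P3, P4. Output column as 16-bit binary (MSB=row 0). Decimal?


Formula: ((P3 XOR (P4 OR NOT P1)) AND P1) over P1, P2, P3, P4 (16 rows)
Evaluate each row (bits = P1,P2,P3,P4, MSB first):
  row 0 [0000]: ((0 XOR (0 OR NOT 0)) AND 0) -> 0
  row 1 [0001]: ((0 XOR (1 OR NOT 0)) AND 0) -> 0
  row 2 [0010]: ((1 XOR (0 OR NOT 0)) AND 0) -> 0
  row 3 [0011]: ((1 XOR (1 OR NOT 0)) AND 0) -> 0
  row 4 [0100]: ((0 XOR (0 OR NOT 0)) AND 0) -> 0
  row 5 [0101]: ((0 XOR (1 OR NOT 0)) AND 0) -> 0
  row 6 [0110]: ((1 XOR (0 OR NOT 0)) AND 0) -> 0
  row 7 [0111]: ((1 XOR (1 OR NOT 0)) AND 0) -> 0
  row 8 [1000]: ((0 XOR (0 OR NOT 1)) AND 1) -> 0
  row 9 [1001]: ((0 XOR (1 OR NOT 1)) AND 1) -> 1
  row 10 [1010]: ((1 XOR (0 OR NOT 1)) AND 1) -> 1
  row 11 [1011]: ((1 XOR (1 OR NOT 1)) AND 1) -> 0
  row 12 [1100]: ((0 XOR (0 OR NOT 1)) AND 1) -> 0
  row 13 [1101]: ((0 XOR (1 OR NOT 1)) AND 1) -> 1
  row 14 [1110]: ((1 XOR (0 OR NOT 1)) AND 1) -> 1
  row 15 [1111]: ((1 XOR (1 OR NOT 1)) AND 1) -> 0
Full result column, 4 rows per line (P1,P2 fixed per line; P3,P4 runs 00..11 left to right):
  rows 0-3 [P1,P2=00]: 0000  = hex 0
  rows 4-7 [P1,P2=01]: 0000  = hex 0
  rows 8-11 [P1,P2=10]: 0110  = hex 6
  rows 12-15 [P1,P2=11]: 0110  = hex 6
Output column (row 0 .. row 15) = 0000000001100110
Output column grouped in 4s = 0000 0000 0110 0110 = 0x0066
Convert to decimal digit by digit (value = value*16 + digit):
  0 -> 0
  0*16 + 0 = 0
  0*16 + 6 = 6
  6*16 + 6 = 102
Decimal = 102

102


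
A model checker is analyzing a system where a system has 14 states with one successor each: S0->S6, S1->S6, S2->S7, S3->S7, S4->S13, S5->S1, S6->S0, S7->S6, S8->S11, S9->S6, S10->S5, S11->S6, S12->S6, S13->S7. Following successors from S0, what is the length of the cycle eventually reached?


Trace from S0 until a state repeats:
  S0 -> S6 -> S0
S0 first seen at step 0, revisited at step 2.
Cycle length = 2 - 0 = 2

2


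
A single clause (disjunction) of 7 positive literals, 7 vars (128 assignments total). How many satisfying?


Step 1: Total=2^7=128
Step 2: Unsat when all 7 false: 2^0=1
Step 3: Sat=128-1=127

127


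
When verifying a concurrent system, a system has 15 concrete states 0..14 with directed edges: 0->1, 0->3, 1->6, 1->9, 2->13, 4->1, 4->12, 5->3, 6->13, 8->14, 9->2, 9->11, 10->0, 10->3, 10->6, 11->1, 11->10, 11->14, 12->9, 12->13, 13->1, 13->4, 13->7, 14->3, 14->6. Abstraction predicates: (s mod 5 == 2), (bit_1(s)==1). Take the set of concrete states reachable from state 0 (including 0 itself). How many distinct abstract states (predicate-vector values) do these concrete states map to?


BFS from 0:
Concrete reachable: {0, 1, 2, 3, 4, 6, 7, 9, 10, 11, 12, 13, 14}
Abstract via predicates (s mod 5 == 2), (bit_1(s)==1):
  (0,0) <- {0, 1, 4, 9, 13}
  (0,1) <- {3, 6, 10, 11, 14}
  (1,0) <- {12}
  (1,1) <- {2, 7}
Distinct abstract states = 4

4


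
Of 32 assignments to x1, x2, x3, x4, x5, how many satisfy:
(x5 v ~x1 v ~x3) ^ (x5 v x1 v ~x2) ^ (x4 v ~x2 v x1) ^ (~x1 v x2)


CNF with 4 clauses over 5 vars (32 assignments).
An assignment satisfies CNF iff every clause has >=1 true literal.
Check each row (bits = x1,x2,x3,x4,x5; clause T/F shown):
  row 0 [00000]: clauses=TTTT -> 1
  row 1 [00001]: clauses=TTTT -> 1
  row 2 [00010]: clauses=TTTT -> 1
  row 3 [00011]: clauses=TTTT -> 1
  row 4 [00100]: clauses=TTTT -> 1
  row 5 [00101]: clauses=TTTT -> 1
  row 6 [00110]: clauses=TTTT -> 1
  row 7 [00111]: clauses=TTTT -> 1
  row 8 [01000]: clauses=TFFT -> 0
  row 9 [01001]: clauses=TTFT -> 0
  row 10 [01010]: clauses=TFTT -> 0
  row 11 [01011]: clauses=TTTT -> 1
  row 12 [01100]: clauses=TFFT -> 0
  row 13 [01101]: clauses=TTFT -> 0
  row 14 [01110]: clauses=TFTT -> 0
  row 15 [01111]: clauses=TTTT -> 1
  row 16 [10000]: clauses=TTTF -> 0
  row 17 [10001]: clauses=TTTF -> 0
  row 18 [10010]: clauses=TTTF -> 0
  row 19 [10011]: clauses=TTTF -> 0
  row 20 [10100]: clauses=FTTF -> 0
  row 21 [10101]: clauses=TTTF -> 0
  row 22 [10110]: clauses=FTTF -> 0
  row 23 [10111]: clauses=TTTF -> 0
  row 24 [11000]: clauses=TTTT -> 1
  row 25 [11001]: clauses=TTTT -> 1
  row 26 [11010]: clauses=TTTT -> 1
  row 27 [11011]: clauses=TTTT -> 1
  row 28 [11100]: clauses=FTTT -> 0
  row 29 [11101]: clauses=TTTT -> 1
  row 30 [11110]: clauses=FTTT -> 0
  row 31 [11111]: clauses=TTTT -> 1
Full result column, 8 rows per line (x1,x2 fixed per line; x3,x4,x5 runs 000..111 left to right):
  rows 0-7 [x1,x2=00]: 11111111  (ones: 8)
  rows 8-15 [x1,x2=01]: 00010001  (ones: 2)
  rows 16-23 [x1,x2=10]: 00000000  (ones: 0)
  rows 24-31 [x1,x2=11]: 11110101  (ones: 6)
Satisfying assignments = 8+2+0+6 = 16

16


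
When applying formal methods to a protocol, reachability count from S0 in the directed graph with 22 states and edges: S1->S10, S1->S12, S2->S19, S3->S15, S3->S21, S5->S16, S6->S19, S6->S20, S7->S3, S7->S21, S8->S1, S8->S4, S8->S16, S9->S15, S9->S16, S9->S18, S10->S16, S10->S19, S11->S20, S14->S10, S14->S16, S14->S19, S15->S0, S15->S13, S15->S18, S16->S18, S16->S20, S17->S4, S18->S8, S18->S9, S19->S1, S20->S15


BFS from S0:
  layer 0: {S0}
Reachable set: {S0}
Count = 1

1


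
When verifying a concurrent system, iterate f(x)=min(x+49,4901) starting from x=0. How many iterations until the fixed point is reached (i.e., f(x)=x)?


Step 1: x=0, cap=4901, increment=49
Step 2: x grows by 49 each step until capped at 4901; fixed point is x=4901
Step 3: iterations = ceil(4901/49) = 101

101


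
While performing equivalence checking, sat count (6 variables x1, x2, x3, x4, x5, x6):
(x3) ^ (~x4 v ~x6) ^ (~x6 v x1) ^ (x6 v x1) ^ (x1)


CNF with 5 clauses over 6 vars (64 assignments).
An assignment satisfies CNF iff every clause has >=1 true literal.
Check each row (bits = x1,x2,x3,x4,x5,x6; clause T/F shown):
  row 0 [000000]: clauses=FTTFF -> 0
  row 1 [000001]: clauses=FTFTF -> 0
  row 2 [000010]: clauses=FTTFF -> 0
  row 3 [000011]: clauses=FTFTF -> 0
  row 4 [000100]: clauses=FTTFF -> 0
  (every remaining row is evaluated the same way; all 64 results are listed next)
Full result column, 8 rows per line (x1,x2,x3 fixed per line; x4,x5,x6 runs 000..111 left to right):
  rows 0-7 [x1,x2,x3=000]: 00000000  (ones: 0)
  rows 8-15 [x1,x2,x3=001]: 00000000  (ones: 0)
  rows 16-23 [x1,x2,x3=010]: 00000000  (ones: 0)
  rows 24-31 [x1,x2,x3=011]: 00000000  (ones: 0)
  rows 32-39 [x1,x2,x3=100]: 00000000  (ones: 0)
  rows 40-47 [x1,x2,x3=101]: 11111010  (ones: 6)
  rows 48-55 [x1,x2,x3=110]: 00000000  (ones: 0)
  rows 56-63 [x1,x2,x3=111]: 11111010  (ones: 6)
Satisfying assignments = 0+0+0+0+0+6+0+6 = 12

12


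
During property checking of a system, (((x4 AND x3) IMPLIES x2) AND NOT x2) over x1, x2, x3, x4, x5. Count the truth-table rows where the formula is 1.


Formula: (((x4 AND x3) IMPLIES x2) AND NOT x2) over 5 vars (32 rows)
Evaluate each row (x1, x2, x3, x4, x5 as bits, MSB first):
  row 0 [00000]: (((0 AND 0) IMPLIES 0) AND NOT 0) -> 1
  row 1 [00001]: (((0 AND 0) IMPLIES 0) AND NOT 0) -> 1
  row 2 [00010]: (((1 AND 0) IMPLIES 0) AND NOT 0) -> 1
  row 3 [00011]: (((1 AND 0) IMPLIES 0) AND NOT 0) -> 1
  row 4 [00100]: (((0 AND 1) IMPLIES 0) AND NOT 0) -> 1
  row 5 [00101]: (((0 AND 1) IMPLIES 0) AND NOT 0) -> 1
  row 6 [00110]: (((1 AND 1) IMPLIES 0) AND NOT 0) -> 0
  row 7 [00111]: (((1 AND 1) IMPLIES 0) AND NOT 0) -> 0
  row 8 [01000]: (((0 AND 0) IMPLIES 1) AND NOT 1) -> 0
  row 9 [01001]: (((0 AND 0) IMPLIES 1) AND NOT 1) -> 0
  row 10 [01010]: (((1 AND 0) IMPLIES 1) AND NOT 1) -> 0
  row 11 [01011]: (((1 AND 0) IMPLIES 1) AND NOT 1) -> 0
  row 12 [01100]: (((0 AND 1) IMPLIES 1) AND NOT 1) -> 0
  row 13 [01101]: (((0 AND 1) IMPLIES 1) AND NOT 1) -> 0
  row 14 [01110]: (((1 AND 1) IMPLIES 1) AND NOT 1) -> 0
  row 15 [01111]: (((1 AND 1) IMPLIES 1) AND NOT 1) -> 0
  row 16 [10000]: (((0 AND 0) IMPLIES 0) AND NOT 0) -> 1
  row 17 [10001]: (((0 AND 0) IMPLIES 0) AND NOT 0) -> 1
  row 18 [10010]: (((1 AND 0) IMPLIES 0) AND NOT 0) -> 1
  row 19 [10011]: (((1 AND 0) IMPLIES 0) AND NOT 0) -> 1
  row 20 [10100]: (((0 AND 1) IMPLIES 0) AND NOT 0) -> 1
  row 21 [10101]: (((0 AND 1) IMPLIES 0) AND NOT 0) -> 1
  row 22 [10110]: (((1 AND 1) IMPLIES 0) AND NOT 0) -> 0
  row 23 [10111]: (((1 AND 1) IMPLIES 0) AND NOT 0) -> 0
  row 24 [11000]: (((0 AND 0) IMPLIES 1) AND NOT 1) -> 0
  row 25 [11001]: (((0 AND 0) IMPLIES 1) AND NOT 1) -> 0
  row 26 [11010]: (((1 AND 0) IMPLIES 1) AND NOT 1) -> 0
  row 27 [11011]: (((1 AND 0) IMPLIES 1) AND NOT 1) -> 0
  row 28 [11100]: (((0 AND 1) IMPLIES 1) AND NOT 1) -> 0
  row 29 [11101]: (((0 AND 1) IMPLIES 1) AND NOT 1) -> 0
  row 30 [11110]: (((1 AND 1) IMPLIES 1) AND NOT 1) -> 0
  row 31 [11111]: (((1 AND 1) IMPLIES 1) AND NOT 1) -> 0
Full result column, 8 rows per line (x1,x2 fixed per line; x3,x4,x5 runs 000..111 left to right):
  rows 0-7 [x1,x2=00]: 11111100  (ones: 6)
  rows 8-15 [x1,x2=01]: 00000000  (ones: 0)
  rows 16-23 [x1,x2=10]: 11111100  (ones: 6)
  rows 24-31 [x1,x2=11]: 00000000  (ones: 0)
Count of 1-rows = 6+0+6+0 = 12

12


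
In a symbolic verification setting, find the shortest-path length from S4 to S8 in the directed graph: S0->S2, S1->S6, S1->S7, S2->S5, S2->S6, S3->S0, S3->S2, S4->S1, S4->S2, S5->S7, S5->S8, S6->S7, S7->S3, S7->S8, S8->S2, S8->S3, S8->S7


BFS layer-by-layer from S4:
  dist 0: {S4}
  dist 1: {S1, S2}
  dist 2: {S5, S6, S7}
  dist 3: {S3, S8}
  -> S8 reached at distance 3
Shortest path length = 3

3


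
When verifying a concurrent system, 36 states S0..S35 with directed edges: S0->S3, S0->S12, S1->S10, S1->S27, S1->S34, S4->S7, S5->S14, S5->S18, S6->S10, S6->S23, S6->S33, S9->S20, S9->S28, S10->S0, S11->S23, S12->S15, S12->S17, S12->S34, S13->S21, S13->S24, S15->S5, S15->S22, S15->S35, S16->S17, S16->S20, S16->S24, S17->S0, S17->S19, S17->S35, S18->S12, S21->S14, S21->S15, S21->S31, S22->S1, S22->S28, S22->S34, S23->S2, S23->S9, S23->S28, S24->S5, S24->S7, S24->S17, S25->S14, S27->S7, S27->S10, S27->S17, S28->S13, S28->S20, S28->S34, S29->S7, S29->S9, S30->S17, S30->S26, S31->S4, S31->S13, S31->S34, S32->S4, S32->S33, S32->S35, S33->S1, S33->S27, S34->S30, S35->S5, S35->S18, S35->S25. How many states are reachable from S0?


BFS from S0:
  layer 0: {S0}
  layer 1: {S3, S12}
  layer 2: {S15, S17, S34}
  layer 3: {S5, S19, S22, S30, S35}
  layer 4: {S1, S14, S18, S25, S26, S28}
  layer 5: {S10, S13, S20, S27}
  layer 6: {S7, S21, S24}
  layer 7: {S31}
  layer 8: {S4}
Reachable set: {S0, S1, S3, S4, S5, S7, S10, S12, S13, S14, S15, S17, S18, S19, S20, S21, S22, S24, S25, S26, S27, S28, S30, S31, S34, S35}
Count = 26

26


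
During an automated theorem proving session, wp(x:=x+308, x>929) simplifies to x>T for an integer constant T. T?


Formula: wp(x:=E, P) = P[E/x] (substitute E for x in postcondition)
Step 1: Postcondition: x>929
Step 2: Substitute x+308 for x: x+308>929
Step 3: Solve for x: x > 929-308 = 621

621


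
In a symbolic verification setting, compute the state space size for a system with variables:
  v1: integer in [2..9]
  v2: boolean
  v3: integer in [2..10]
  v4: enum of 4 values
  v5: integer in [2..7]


State space = product of domain sizes of all variables.
Domain sizes:
  v1 (integer in [2..9]): 8
  v2 (boolean): 2
  v3 (integer in [2..10]): 9
  v4 (enum of 4 values): 4
  v5 (integer in [2..7]): 6
Product = 8 * 2 * 9 * 4 * 6 = 3456

3456


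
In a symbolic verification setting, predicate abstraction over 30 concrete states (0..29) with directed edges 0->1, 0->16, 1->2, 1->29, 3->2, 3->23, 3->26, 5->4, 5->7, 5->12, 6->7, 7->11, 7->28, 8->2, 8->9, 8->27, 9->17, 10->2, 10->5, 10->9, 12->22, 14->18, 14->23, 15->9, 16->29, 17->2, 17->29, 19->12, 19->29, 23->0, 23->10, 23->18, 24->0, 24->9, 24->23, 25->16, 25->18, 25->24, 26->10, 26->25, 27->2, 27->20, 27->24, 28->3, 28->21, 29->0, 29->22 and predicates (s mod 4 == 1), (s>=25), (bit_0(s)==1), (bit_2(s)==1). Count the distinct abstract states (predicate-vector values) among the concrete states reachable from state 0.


BFS from 0:
Concrete reachable: {0, 1, 2, 16, 22, 29}
Abstract via predicates (s mod 4 == 1), (s>=25), (bit_0(s)==1), (bit_2(s)==1):
  (0,0,0,0) <- {0, 2, 16}
  (0,0,0,1) <- {22}
  (1,0,1,0) <- {1}
  (1,1,1,1) <- {29}
Distinct abstract states = 4

4


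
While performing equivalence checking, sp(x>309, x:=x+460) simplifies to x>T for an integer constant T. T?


Formula: sp(P, x:=E) = exists old_x. (x = E[old_x/x]) AND P[old_x/x] (old_x is the value of x before the assignment; eliminate old_x by solving x = E[old_x/x] for old_x)
Step 1: Precondition P: x>309, i.e. old_x > 309
Step 2: Assignment gives x = old_x + 460, so old_x = x - 460
Step 3: Substitute into P: x - 460 > 309
Step 4: Simplify: x > 309+460 = 769

769


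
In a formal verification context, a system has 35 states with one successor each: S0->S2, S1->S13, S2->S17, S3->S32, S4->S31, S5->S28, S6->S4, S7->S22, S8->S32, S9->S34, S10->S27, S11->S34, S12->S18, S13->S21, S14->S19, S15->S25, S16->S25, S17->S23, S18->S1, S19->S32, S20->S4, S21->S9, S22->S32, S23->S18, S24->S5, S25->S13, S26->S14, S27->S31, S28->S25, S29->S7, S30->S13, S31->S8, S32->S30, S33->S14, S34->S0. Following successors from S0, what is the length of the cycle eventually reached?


Trace from S0 until a state repeats:
  S0 -> S2 -> S17 -> S23 -> S18 -> S1 -> S13 -> S21 -> S9 -> S34 -> S0
S0 first seen at step 0, revisited at step 10.
Cycle length = 10 - 0 = 10

10


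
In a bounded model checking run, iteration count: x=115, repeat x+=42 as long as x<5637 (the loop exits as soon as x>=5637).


Step 1: x goes from 115 toward 5637 by 42; the body runs while x<5637, so iterations = ceil((bound-start)/step)
Step 2: Distance=5522
Step 3: ceil(5522/42)=132

132


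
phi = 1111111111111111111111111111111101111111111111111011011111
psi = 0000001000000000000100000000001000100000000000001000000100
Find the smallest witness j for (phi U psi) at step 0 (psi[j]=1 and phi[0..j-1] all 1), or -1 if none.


(phi U psi) at 0: need smallest j with psi[j]=1 and phi[i]=1 for all i in [0,j).
Scan from step 0:
  step 0: phi=1, psi=0 -> continue
  step 1: phi=1, psi=0 -> continue
  step 2: phi=1, psi=0 -> continue
  step 3: phi=1, psi=0 -> continue
  step 6: psi=1 and phi held for [0,6) -> witness found
Witness step = 6

6


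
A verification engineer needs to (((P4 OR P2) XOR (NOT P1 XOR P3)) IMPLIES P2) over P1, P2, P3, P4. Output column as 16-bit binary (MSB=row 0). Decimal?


Formula: (((P4 OR P2) XOR (NOT P1 XOR P3)) IMPLIES P2) over P1, P2, P3, P4 (16 rows)
Evaluate each row (bits = P1,P2,P3,P4, MSB first):
  row 0 [0000]: (((0 OR 0) XOR (NOT 0 XOR 0)) IMPLIES 0) -> 0
  row 1 [0001]: (((1 OR 0) XOR (NOT 0 XOR 0)) IMPLIES 0) -> 1
  row 2 [0010]: (((0 OR 0) XOR (NOT 0 XOR 1)) IMPLIES 0) -> 1
  row 3 [0011]: (((1 OR 0) XOR (NOT 0 XOR 1)) IMPLIES 0) -> 0
  row 4 [0100]: (((0 OR 1) XOR (NOT 0 XOR 0)) IMPLIES 1) -> 1
  row 5 [0101]: (((1 OR 1) XOR (NOT 0 XOR 0)) IMPLIES 1) -> 1
  row 6 [0110]: (((0 OR 1) XOR (NOT 0 XOR 1)) IMPLIES 1) -> 1
  row 7 [0111]: (((1 OR 1) XOR (NOT 0 XOR 1)) IMPLIES 1) -> 1
  row 8 [1000]: (((0 OR 0) XOR (NOT 1 XOR 0)) IMPLIES 0) -> 1
  row 9 [1001]: (((1 OR 0) XOR (NOT 1 XOR 0)) IMPLIES 0) -> 0
  row 10 [1010]: (((0 OR 0) XOR (NOT 1 XOR 1)) IMPLIES 0) -> 0
  row 11 [1011]: (((1 OR 0) XOR (NOT 1 XOR 1)) IMPLIES 0) -> 1
  row 12 [1100]: (((0 OR 1) XOR (NOT 1 XOR 0)) IMPLIES 1) -> 1
  row 13 [1101]: (((1 OR 1) XOR (NOT 1 XOR 0)) IMPLIES 1) -> 1
  row 14 [1110]: (((0 OR 1) XOR (NOT 1 XOR 1)) IMPLIES 1) -> 1
  row 15 [1111]: (((1 OR 1) XOR (NOT 1 XOR 1)) IMPLIES 1) -> 1
Full result column, 4 rows per line (P1,P2 fixed per line; P3,P4 runs 00..11 left to right):
  rows 0-3 [P1,P2=00]: 0110  = hex 6
  rows 4-7 [P1,P2=01]: 1111  = hex F
  rows 8-11 [P1,P2=10]: 1001  = hex 9
  rows 12-15 [P1,P2=11]: 1111  = hex F
Output column (row 0 .. row 15) = 0110111110011111
Output column grouped in 4s = 0110 1111 1001 1111 = 0x6F9F
Convert to decimal digit by digit (value = value*16 + digit):
  6 -> 6
  6*16 + 15 (F) = 111
  111*16 + 9 = 1785
  1785*16 + 15 (F) = 28575
Decimal = 28575

28575


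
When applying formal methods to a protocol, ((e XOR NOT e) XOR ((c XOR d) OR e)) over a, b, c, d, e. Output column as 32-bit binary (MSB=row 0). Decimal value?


Formula: ((e XOR NOT e) XOR ((c XOR d) OR e)) over a, b, c, d, e (32 rows)
Evaluate each row (bits = a,b,c,d,e, MSB first):
  row 0 [00000]: ((0 XOR NOT 0) XOR ((0 XOR 0) OR 0)) -> 1
  row 1 [00001]: ((1 XOR NOT 1) XOR ((0 XOR 0) OR 1)) -> 0
  row 2 [00010]: ((0 XOR NOT 0) XOR ((0 XOR 1) OR 0)) -> 0
  row 3 [00011]: ((1 XOR NOT 1) XOR ((0 XOR 1) OR 1)) -> 0
  row 4 [00100]: ((0 XOR NOT 0) XOR ((1 XOR 0) OR 0)) -> 0
  row 5 [00101]: ((1 XOR NOT 1) XOR ((1 XOR 0) OR 1)) -> 0
  row 6 [00110]: ((0 XOR NOT 0) XOR ((1 XOR 1) OR 0)) -> 1
  row 7 [00111]: ((1 XOR NOT 1) XOR ((1 XOR 1) OR 1)) -> 0
  row 8 [01000]: ((0 XOR NOT 0) XOR ((0 XOR 0) OR 0)) -> 1
  row 9 [01001]: ((1 XOR NOT 1) XOR ((0 XOR 0) OR 1)) -> 0
  row 10 [01010]: ((0 XOR NOT 0) XOR ((0 XOR 1) OR 0)) -> 0
  row 11 [01011]: ((1 XOR NOT 1) XOR ((0 XOR 1) OR 1)) -> 0
  row 12 [01100]: ((0 XOR NOT 0) XOR ((1 XOR 0) OR 0)) -> 0
  row 13 [01101]: ((1 XOR NOT 1) XOR ((1 XOR 0) OR 1)) -> 0
  row 14 [01110]: ((0 XOR NOT 0) XOR ((1 XOR 1) OR 0)) -> 1
  row 15 [01111]: ((1 XOR NOT 1) XOR ((1 XOR 1) OR 1)) -> 0
  row 16 [10000]: ((0 XOR NOT 0) XOR ((0 XOR 0) OR 0)) -> 1
  row 17 [10001]: ((1 XOR NOT 1) XOR ((0 XOR 0) OR 1)) -> 0
  row 18 [10010]: ((0 XOR NOT 0) XOR ((0 XOR 1) OR 0)) -> 0
  row 19 [10011]: ((1 XOR NOT 1) XOR ((0 XOR 1) OR 1)) -> 0
  row 20 [10100]: ((0 XOR NOT 0) XOR ((1 XOR 0) OR 0)) -> 0
  row 21 [10101]: ((1 XOR NOT 1) XOR ((1 XOR 0) OR 1)) -> 0
  row 22 [10110]: ((0 XOR NOT 0) XOR ((1 XOR 1) OR 0)) -> 1
  row 23 [10111]: ((1 XOR NOT 1) XOR ((1 XOR 1) OR 1)) -> 0
  row 24 [11000]: ((0 XOR NOT 0) XOR ((0 XOR 0) OR 0)) -> 1
  row 25 [11001]: ((1 XOR NOT 1) XOR ((0 XOR 0) OR 1)) -> 0
  row 26 [11010]: ((0 XOR NOT 0) XOR ((0 XOR 1) OR 0)) -> 0
  row 27 [11011]: ((1 XOR NOT 1) XOR ((0 XOR 1) OR 1)) -> 0
  row 28 [11100]: ((0 XOR NOT 0) XOR ((1 XOR 0) OR 0)) -> 0
  row 29 [11101]: ((1 XOR NOT 1) XOR ((1 XOR 0) OR 1)) -> 0
  row 30 [11110]: ((0 XOR NOT 0) XOR ((1 XOR 1) OR 0)) -> 1
  row 31 [11111]: ((1 XOR NOT 1) XOR ((1 XOR 1) OR 1)) -> 0
Full result column, 4 rows per line (a,b,c fixed per line; d,e runs 00..11 left to right):
  rows 0-3 [a,b,c=000]: 1000  = hex 8
  rows 4-7 [a,b,c=001]: 0010  = hex 2
  rows 8-11 [a,b,c=010]: 1000  = hex 8
  rows 12-15 [a,b,c=011]: 0010  = hex 2
  rows 16-19 [a,b,c=100]: 1000  = hex 8
  rows 20-23 [a,b,c=101]: 0010  = hex 2
  rows 24-27 [a,b,c=110]: 1000  = hex 8
  rows 28-31 [a,b,c=111]: 0010  = hex 2
Output column (row 0 .. row 31) = 10000010100000101000001010000010
Output column grouped in 4s = 1000 0010 1000 0010 1000 0010 1000 0010 = 0x82828282
Convert to decimal digit by digit (value = value*16 + digit):
  8 -> 8
  8*16 + 2 = 130
  130*16 + 8 = 2088
  2088*16 + 2 = 33410
  33410*16 + 8 = 534568
  534568*16 + 2 = 8553090
  8553090*16 + 8 = 136849448
  136849448*16 + 2 = 2189591170
Decimal = 2189591170

2189591170
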